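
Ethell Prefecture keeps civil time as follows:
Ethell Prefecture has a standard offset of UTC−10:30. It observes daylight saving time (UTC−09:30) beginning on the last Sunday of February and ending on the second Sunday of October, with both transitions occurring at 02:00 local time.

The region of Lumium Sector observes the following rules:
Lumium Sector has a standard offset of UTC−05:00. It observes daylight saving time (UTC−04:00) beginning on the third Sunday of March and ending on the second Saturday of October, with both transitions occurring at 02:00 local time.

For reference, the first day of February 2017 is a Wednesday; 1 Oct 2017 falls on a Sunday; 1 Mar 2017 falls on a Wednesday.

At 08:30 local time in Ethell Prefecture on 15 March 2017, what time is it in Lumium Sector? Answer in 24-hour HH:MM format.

13:00

1 February 2017 is a Wednesday, so Sundays fall on 5, 12, 19, 26; the last is February 26.
1 October 2017 is a Sunday, so the first Sunday is October 1 and the second is October 8.
15 March 2017 lies within the daylight-saving period (26 February – 8 October), so Ethell Prefecture is on daylight time, UTC−09:30.
08:30 Ethell Prefecture + 9h30m = 18:00 UTC.
1 March 2017 is a Wednesday, so the first Sunday is March 5 and the third is March 19.
1 October 2017 is a Sunday, so the first Saturday is October 7 and the second is October 14.
At the standard offset (UTC−05:00), 18:00 UTC − 5h = 13:00 Lumium Sector standard time.
Daylight saving runs 19 March – 14 October; the standard-time date in Lumium Sector, 15 March 2017, is outside that window, so Lumium Sector is on standard time at UTC−05:00.
18:00 UTC − 5h = 13:00 Lumium Sector.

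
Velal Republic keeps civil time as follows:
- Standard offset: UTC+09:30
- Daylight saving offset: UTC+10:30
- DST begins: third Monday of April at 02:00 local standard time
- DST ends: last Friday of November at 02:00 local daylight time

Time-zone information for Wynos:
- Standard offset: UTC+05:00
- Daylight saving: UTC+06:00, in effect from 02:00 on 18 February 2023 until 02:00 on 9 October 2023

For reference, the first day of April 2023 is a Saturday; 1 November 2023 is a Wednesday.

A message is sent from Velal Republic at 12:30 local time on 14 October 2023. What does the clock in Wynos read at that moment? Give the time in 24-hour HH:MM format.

1 April 2023 is a Saturday, so the first Monday is April 3 and the third is April 17.
1 November 2023 is a Wednesday, so Fridays fall on 3, 10, 17, 24; the last is November 24.
14 October 2023 falls between 17 April and 24 November, so daylight saving is in effect and Velal Republic is at UTC+10:30.
12:30 Velal Republic − 10h30m = 02:00 UTC.
At the standard offset (UTC+05:00), 02:00 UTC + 5h = 07:00 Wynos standard time.
The standard-time date in Wynos, 14 October 2023, is outside the daylight-saving period (18 February – 9 October), so Wynos is on standard time, UTC+05:00.
02:00 UTC + 5h = 07:00 Wynos.

07:00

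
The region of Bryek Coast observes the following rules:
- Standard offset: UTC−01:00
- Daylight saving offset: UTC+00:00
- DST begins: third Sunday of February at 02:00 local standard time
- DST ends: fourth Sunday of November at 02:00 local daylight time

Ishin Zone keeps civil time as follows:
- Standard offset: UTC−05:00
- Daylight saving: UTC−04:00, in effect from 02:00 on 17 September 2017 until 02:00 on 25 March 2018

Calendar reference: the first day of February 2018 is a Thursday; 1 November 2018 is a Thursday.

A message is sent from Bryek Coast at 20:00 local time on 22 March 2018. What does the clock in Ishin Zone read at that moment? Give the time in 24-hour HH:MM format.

1 February 2018 is a Thursday, so the first Sunday is February 4 and the third is February 18.
1 November 2018 is a Thursday, so the first Sunday is November 4 and the fourth is November 25.
22 March 2018 lies within the daylight-saving period (18 February – 25 November), so Bryek Coast is on daylight time, UTC+00:00.
20:00 Bryek Coast − 0h = 20:00 UTC.
At the standard offset (UTC−05:00), 20:00 UTC − 5h = 15:00 Ishin Zone standard time.
The standard-time date in Ishin Zone, 22 March 2018, lies within the daylight-saving period (17 September 2017 – 25 March 2018), so Ishin Zone is on daylight time, UTC−04:00.
20:00 UTC − 4h = 16:00 Ishin Zone.

16:00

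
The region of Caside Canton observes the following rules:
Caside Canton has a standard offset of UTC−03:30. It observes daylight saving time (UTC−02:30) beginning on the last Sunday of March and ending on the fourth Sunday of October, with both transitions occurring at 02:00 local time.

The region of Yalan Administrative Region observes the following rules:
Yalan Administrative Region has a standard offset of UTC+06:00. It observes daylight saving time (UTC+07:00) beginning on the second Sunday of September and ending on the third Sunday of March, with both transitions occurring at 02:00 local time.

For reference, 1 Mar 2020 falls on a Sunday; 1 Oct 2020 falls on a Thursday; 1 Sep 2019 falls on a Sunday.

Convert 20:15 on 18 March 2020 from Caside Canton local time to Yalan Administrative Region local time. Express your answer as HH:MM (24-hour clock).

05:45

1 March 2020 is a Sunday, so Sundays fall on 1, 8, 15, 22, 29; the last is March 29.
1 October 2020 is a Thursday, so the first Sunday is October 4 and the fourth is October 25.
Daylight saving runs 29 March – 25 October; 18 March 2020 is outside that window, so Caside Canton is on standard time at UTC−03:30.
20:15 Caside Canton + 3h30m = 23:45 UTC.
1 September 2019 is a Sunday, so the first Sunday is September 1 and the second is September 8.
1 March 2020 is a Sunday, so the first Sunday is March 1 and the third is March 15.
At the standard offset (UTC+06:00), 23:45 UTC + 6h = 05:45 Yalan Administrative Region standard time (rolling into the next day, 19 March 2020).
The standard-time date in Yalan Administrative Region, 19 March 2020, does not fall between 8 September 2019 and 15 March 2020, so daylight saving is not in effect and Yalan Administrative Region is at UTC+06:00.
23:45 UTC + 6h = 05:45 Yalan Administrative Region (rolling into the next day, 19 March 2020).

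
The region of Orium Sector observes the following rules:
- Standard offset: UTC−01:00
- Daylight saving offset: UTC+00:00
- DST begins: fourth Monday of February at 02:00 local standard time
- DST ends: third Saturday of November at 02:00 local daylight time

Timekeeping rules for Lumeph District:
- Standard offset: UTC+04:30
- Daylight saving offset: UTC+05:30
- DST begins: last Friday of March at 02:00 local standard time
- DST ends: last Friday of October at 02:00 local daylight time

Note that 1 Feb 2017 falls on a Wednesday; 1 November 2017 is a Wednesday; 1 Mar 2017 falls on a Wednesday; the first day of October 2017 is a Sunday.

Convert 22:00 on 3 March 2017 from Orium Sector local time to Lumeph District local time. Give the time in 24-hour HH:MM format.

02:30

1 February 2017 is a Wednesday, so the first Monday is February 6 and the fourth is February 27.
1 November 2017 is a Wednesday, so the first Saturday is November 4 and the third is November 18.
3 March 2017 lies within the daylight-saving period (27 February – 18 November), so Orium Sector is on daylight time, UTC+00:00.
22:00 Orium Sector − 0h = 22:00 UTC.
1 March 2017 is a Wednesday, so Fridays fall on 3, 10, 17, 24, 31; the last is March 31.
1 October 2017 is a Sunday, so Fridays fall on 6, 13, 20, 27; the last is October 27.
At the standard offset (UTC+04:30), 22:00 UTC + 4h30m = 02:30 Lumeph District standard time (rolling into the next day, 4 March 2017).
Daylight saving runs 31 March – 27 October; the standard-time date in Lumeph District, 4 March 2017, is outside that window, so Lumeph District is on standard time at UTC+04:30.
22:00 UTC + 4h30m = 02:30 Lumeph District (rolling into the next day, 4 March 2017).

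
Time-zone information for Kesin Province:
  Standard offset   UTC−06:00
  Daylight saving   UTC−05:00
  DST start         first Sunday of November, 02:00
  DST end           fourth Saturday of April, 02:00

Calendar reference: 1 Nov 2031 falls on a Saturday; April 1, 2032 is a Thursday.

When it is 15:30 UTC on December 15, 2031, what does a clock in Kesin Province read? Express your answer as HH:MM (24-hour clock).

1 November 2031 is a Saturday, so the first Sunday is November 2.
1 April 2032 is a Thursday, so the first Saturday is April 3 and the fourth is April 24.
At the standard offset (UTC−06:00), 15:30 UTC − 6h = 09:30 Kesin Province standard time.
Daylight saving runs 2 November 2031 – 24 April 2032; the standard-time date in Kesin Province, December 15, 2031, is inside that window, so Kesin Province is at UTC−05:00.
15:30 UTC − 5h = 10:30 local.

10:30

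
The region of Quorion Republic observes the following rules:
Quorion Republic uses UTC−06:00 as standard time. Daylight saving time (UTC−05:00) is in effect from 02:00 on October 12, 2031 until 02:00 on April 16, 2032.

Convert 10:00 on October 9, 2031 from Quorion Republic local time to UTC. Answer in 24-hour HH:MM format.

October 9, 2031 does not fall between 12 October 2031 and 16 April 2032, so daylight saving is not in effect and Quorion Republic is at UTC−06:00.
10:00 local + 6h = 16:00 UTC.

16:00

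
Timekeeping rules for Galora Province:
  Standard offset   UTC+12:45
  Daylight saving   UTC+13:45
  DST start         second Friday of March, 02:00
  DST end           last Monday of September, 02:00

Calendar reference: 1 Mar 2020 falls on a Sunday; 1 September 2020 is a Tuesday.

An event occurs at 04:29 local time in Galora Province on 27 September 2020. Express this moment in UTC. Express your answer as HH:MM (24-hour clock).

14:44

1 March 2020 is a Sunday, so the first Friday is March 6 and the second is March 13.
1 September 2020 is a Tuesday, so Mondays fall on 7, 14, 21, 28; the last is September 28.
27 September 2020 falls between 13 March and 28 September, so daylight saving is in effect and Galora Province is at UTC+13:45.
04:29 local − 13h45m = 14:44 UTC (rolling into the previous day, 26 September 2020).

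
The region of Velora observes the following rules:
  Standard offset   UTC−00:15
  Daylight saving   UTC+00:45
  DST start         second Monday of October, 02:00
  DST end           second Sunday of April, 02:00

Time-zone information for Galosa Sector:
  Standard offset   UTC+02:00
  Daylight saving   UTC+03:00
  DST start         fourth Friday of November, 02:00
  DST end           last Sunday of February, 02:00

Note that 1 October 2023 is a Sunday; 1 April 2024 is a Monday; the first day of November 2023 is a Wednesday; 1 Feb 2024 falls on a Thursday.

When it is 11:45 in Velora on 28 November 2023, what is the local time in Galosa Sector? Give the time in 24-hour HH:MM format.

1 October 2023 is a Sunday, so the first Monday is October 2 and the second is October 9.
1 April 2024 is a Monday, so the first Sunday is April 7 and the second is April 14.
28 November 2023 falls between 9 October 2023 and 14 April 2024, so daylight saving is in effect and Velora is at UTC+00:45.
11:45 Velora − 0h45m = 11:00 UTC.
1 November 2023 is a Wednesday, so the first Friday is November 3 and the fourth is November 24.
1 February 2024 is a Thursday, so Sundays fall on 4, 11, 18, 25; the last is February 25.
At the standard offset (UTC+02:00), 11:00 UTC + 2h = 13:00 Galosa Sector standard time.
The standard-time date in Galosa Sector, 28 November 2023, falls between 24 November 2023 and 25 February 2024, so daylight saving is in effect and Galosa Sector is at UTC+03:00.
11:00 UTC + 3h = 14:00 Galosa Sector.

14:00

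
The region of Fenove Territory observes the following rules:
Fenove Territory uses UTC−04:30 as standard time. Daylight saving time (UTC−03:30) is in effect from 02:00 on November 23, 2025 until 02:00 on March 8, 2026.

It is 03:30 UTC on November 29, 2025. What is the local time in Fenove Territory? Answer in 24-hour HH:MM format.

00:00

At the standard offset (UTC−04:30), 03:30 UTC − 4h30m = 23:00 Fenove Territory standard time (rolling into the previous day, 28 November 2025).
The standard-time date in Fenove Territory, November 28, 2025, lies within the daylight-saving period (23 November 2025 – 8 March 2026), so Fenove Territory is on daylight time, UTC−03:30.
03:30 UTC − 3h30m = 00:00 local.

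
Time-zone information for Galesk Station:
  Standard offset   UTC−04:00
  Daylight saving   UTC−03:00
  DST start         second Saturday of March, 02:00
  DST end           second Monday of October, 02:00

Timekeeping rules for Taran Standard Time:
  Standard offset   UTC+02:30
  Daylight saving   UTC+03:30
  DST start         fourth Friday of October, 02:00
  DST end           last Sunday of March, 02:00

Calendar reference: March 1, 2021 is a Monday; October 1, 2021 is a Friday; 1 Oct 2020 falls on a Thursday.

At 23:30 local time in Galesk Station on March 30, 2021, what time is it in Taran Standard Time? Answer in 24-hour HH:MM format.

1 March 2021 is a Monday, so the first Saturday is March 6 and the second is March 13.
1 October 2021 is a Friday, so the first Monday is October 4 and the second is October 11.
Daylight saving runs 13 March – 11 October; March 30, 2021 is inside that window, so Galesk Station is at UTC−03:00.
23:30 Galesk Station + 3h = 02:30 UTC (rolling into the next day, 31 March 2021).
1 October 2020 is a Thursday, so the first Friday is October 2 and the fourth is October 23.
1 March 2021 is a Monday, so Sundays fall on 7, 14, 21, 28; the last is March 28.
At the standard offset (UTC+02:30), 02:30 UTC + 2h30m = 05:00 Taran Standard Time standard time.
Daylight saving runs 23 October 2020 – 28 March 2021; the standard-time date in Taran Standard Time, March 31, 2021, is outside that window, so Taran Standard Time is on standard time at UTC+02:30.
02:30 UTC + 2h30m = 05:00 Taran Standard Time.

05:00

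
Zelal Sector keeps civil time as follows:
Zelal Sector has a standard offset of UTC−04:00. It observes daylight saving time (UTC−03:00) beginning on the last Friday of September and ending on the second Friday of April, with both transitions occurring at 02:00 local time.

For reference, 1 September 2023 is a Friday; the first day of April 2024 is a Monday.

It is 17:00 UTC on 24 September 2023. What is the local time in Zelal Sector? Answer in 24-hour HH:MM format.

1 September 2023 is a Friday, so Fridays fall on 1, 8, 15, 22, 29; the last is September 29.
1 April 2024 is a Monday, so the first Friday is April 5 and the second is April 12.
At the standard offset (UTC−04:00), 17:00 UTC − 4h = 13:00 Zelal Sector standard time.
The standard-time date in Zelal Sector, 24 September 2023, is outside the daylight-saving period (29 September 2023 – 12 April 2024), so Zelal Sector is on standard time, UTC−04:00.
17:00 UTC − 4h = 13:00 local.

13:00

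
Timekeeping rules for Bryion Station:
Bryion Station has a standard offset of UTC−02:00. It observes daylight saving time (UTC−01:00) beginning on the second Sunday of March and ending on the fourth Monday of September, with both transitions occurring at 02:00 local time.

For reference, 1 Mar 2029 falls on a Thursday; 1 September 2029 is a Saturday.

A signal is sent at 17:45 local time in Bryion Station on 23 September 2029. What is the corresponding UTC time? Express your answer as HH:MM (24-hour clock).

1 March 2029 is a Thursday, so the first Sunday is March 4 and the second is March 11.
1 September 2029 is a Saturday, so the first Monday is September 3 and the fourth is September 24.
23 September 2029 lies within the daylight-saving period (11 March – 24 September), so Bryion Station is on daylight time, UTC−01:00.
17:45 local + 1h = 18:45 UTC.

18:45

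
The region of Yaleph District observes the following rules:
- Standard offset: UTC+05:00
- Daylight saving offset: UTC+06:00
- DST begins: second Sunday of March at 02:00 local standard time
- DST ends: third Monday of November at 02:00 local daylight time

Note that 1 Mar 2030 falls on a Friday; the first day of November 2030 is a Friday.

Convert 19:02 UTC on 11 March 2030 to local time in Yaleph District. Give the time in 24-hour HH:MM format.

1 March 2030 is a Friday, so the first Sunday is March 3 and the second is March 10.
1 November 2030 is a Friday, so the first Monday is November 4 and the third is November 18.
At the standard offset (UTC+05:00), 19:02 UTC + 5h = 00:02 Yaleph District standard time (rolling into the next day, 12 March 2030).
The standard-time date in Yaleph District, 12 March 2030, falls between 10 March and 18 November, so daylight saving is in effect and Yaleph District is at UTC+06:00.
19:02 UTC + 6h = 01:02 local (rolling into the next day, 12 March 2030).

01:02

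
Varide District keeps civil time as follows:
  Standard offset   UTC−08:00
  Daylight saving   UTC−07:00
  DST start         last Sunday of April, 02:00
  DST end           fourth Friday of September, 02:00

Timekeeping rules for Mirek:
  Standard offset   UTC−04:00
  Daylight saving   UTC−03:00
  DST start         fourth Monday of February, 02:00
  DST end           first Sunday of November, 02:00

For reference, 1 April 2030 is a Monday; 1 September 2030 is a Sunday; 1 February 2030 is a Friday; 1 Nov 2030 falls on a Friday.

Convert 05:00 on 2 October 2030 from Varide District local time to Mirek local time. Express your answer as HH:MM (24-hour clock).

1 April 2030 is a Monday, so Sundays fall on 7, 14, 21, 28; the last is April 28.
1 September 2030 is a Sunday, so the first Friday is September 6 and the fourth is September 27.
2 October 2030 is outside the daylight-saving period (28 April – 27 September), so Varide District is on standard time, UTC−08:00.
05:00 Varide District + 8h = 13:00 UTC.
1 February 2030 is a Friday, so the first Monday is February 4 and the fourth is February 25.
1 November 2030 is a Friday, so the first Sunday is November 3.
At the standard offset (UTC−04:00), 13:00 UTC − 4h = 09:00 Mirek standard time.
Daylight saving runs 25 February – 3 November; the standard-time date in Mirek, 2 October 2030, is inside that window, so Mirek is at UTC−03:00.
13:00 UTC − 3h = 10:00 Mirek.

10:00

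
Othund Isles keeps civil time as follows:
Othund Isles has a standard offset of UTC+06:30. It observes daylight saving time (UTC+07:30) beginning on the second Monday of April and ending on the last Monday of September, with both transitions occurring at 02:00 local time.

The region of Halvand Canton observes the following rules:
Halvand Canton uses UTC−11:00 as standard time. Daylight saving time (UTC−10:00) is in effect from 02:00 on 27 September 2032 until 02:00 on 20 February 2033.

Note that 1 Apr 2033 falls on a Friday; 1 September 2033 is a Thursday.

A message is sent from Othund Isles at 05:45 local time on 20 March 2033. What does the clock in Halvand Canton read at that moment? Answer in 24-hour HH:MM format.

1 April 2033 is a Friday, so the first Monday is April 4 and the second is April 11.
1 September 2033 is a Thursday, so Mondays fall on 5, 12, 19, 26; the last is September 26.
Daylight saving runs 11 April – 26 September; 20 March 2033 is outside that window, so Othund Isles is on standard time at UTC+06:30.
05:45 Othund Isles − 6h30m = 23:15 UTC (rolling into the previous day, 19 March 2033).
At the standard offset (UTC−11:00), 23:15 UTC − 11h = 12:15 Halvand Canton standard time.
Daylight saving runs 27 September 2032 – 20 February 2033; the standard-time date in Halvand Canton, 19 March 2033, is outside that window, so Halvand Canton is on standard time at UTC−11:00.
23:15 UTC − 11h = 12:15 Halvand Canton.

12:15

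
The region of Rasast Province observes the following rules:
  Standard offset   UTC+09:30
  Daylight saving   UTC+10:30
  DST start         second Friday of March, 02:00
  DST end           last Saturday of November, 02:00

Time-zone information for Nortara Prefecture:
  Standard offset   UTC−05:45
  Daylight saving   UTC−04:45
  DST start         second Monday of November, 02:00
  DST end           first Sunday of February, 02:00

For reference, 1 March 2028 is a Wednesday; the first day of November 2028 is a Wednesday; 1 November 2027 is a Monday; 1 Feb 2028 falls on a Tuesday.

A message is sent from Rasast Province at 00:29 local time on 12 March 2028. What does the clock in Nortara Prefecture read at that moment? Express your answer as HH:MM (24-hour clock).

1 March 2028 is a Wednesday, so the first Friday is March 3 and the second is March 10.
1 November 2028 is a Wednesday, so Saturdays fall on 4, 11, 18, 25; the last is November 25.
12 March 2028 falls between 10 March and 25 November, so daylight saving is in effect and Rasast Province is at UTC+10:30.
00:29 Rasast Province − 10h30m = 13:59 UTC (rolling into the previous day, 11 March 2028).
1 November 2027 is a Monday, so the first Monday is November 1 and the second is November 8.
1 February 2028 is a Tuesday, so the first Sunday is February 6.
At the standard offset (UTC−05:45), 13:59 UTC − 5h45m = 08:14 Nortara Prefecture standard time.
The standard-time date in Nortara Prefecture, 11 March 2028, does not fall between 8 November 2027 and 6 February 2028, so daylight saving is not in effect and Nortara Prefecture is at UTC−05:45.
13:59 UTC − 5h45m = 08:14 Nortara Prefecture.

08:14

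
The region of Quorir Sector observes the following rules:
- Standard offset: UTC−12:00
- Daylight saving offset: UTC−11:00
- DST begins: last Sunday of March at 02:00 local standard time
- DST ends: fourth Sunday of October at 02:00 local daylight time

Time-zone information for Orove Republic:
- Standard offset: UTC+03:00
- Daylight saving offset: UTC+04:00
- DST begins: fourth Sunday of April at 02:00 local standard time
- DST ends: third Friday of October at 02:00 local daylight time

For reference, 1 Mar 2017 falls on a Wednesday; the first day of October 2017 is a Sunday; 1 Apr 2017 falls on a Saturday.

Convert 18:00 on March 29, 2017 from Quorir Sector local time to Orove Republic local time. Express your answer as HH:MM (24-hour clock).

08:00

1 March 2017 is a Wednesday, so Sundays fall on 5, 12, 19, 26; the last is March 26.
1 October 2017 is a Sunday, so the first Sunday is October 1 and the fourth is October 22.
March 29, 2017 falls between 26 March and 22 October, so daylight saving is in effect and Quorir Sector is at UTC−11:00.
18:00 Quorir Sector + 11h = 05:00 UTC (rolling into the next day, 30 March 2017).
1 April 2017 is a Saturday, so the first Sunday is April 2 and the fourth is April 23.
1 October 2017 is a Sunday, so the first Friday is October 6 and the third is October 20.
At the standard offset (UTC+03:00), 05:00 UTC + 3h = 08:00 Orove Republic standard time.
Daylight saving runs 23 April – 20 October; the standard-time date in Orove Republic, March 30, 2017, is outside that window, so Orove Republic is on standard time at UTC+03:00.
05:00 UTC + 3h = 08:00 Orove Republic.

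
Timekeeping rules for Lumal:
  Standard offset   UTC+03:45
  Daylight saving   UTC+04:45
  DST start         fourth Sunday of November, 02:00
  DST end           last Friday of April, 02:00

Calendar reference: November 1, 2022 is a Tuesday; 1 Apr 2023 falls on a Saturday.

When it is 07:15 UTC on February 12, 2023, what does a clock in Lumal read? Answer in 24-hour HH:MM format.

12:00

1 November 2022 is a Tuesday, so the first Sunday is November 6 and the fourth is November 27.
1 April 2023 is a Saturday, so Fridays fall on 7, 14, 21, 28; the last is April 28.
At the standard offset (UTC+03:45), 07:15 UTC + 3h45m = 11:00 Lumal standard time.
Daylight saving runs 27 November 2022 – 28 April 2023; the standard-time date in Lumal, February 12, 2023, is inside that window, so Lumal is at UTC+04:45.
07:15 UTC + 4h45m = 12:00 local.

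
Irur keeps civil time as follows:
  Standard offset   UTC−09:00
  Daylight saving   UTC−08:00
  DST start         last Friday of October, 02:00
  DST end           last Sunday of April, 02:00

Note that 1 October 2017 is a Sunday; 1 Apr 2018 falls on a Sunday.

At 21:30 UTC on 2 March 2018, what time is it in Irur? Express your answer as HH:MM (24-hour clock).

13:30

1 October 2017 is a Sunday, so Fridays fall on 6, 13, 20, 27; the last is October 27.
1 April 2018 is a Sunday, so Sundays fall on 1, 8, 15, 22, 29; the last is April 29.
At the standard offset (UTC−09:00), 21:30 UTC − 9h = 12:30 Irur standard time.
The standard-time date in Irur, 2 March 2018, falls between 27 October 2017 and 29 April 2018, so daylight saving is in effect and Irur is at UTC−08:00.
21:30 UTC − 8h = 13:30 local.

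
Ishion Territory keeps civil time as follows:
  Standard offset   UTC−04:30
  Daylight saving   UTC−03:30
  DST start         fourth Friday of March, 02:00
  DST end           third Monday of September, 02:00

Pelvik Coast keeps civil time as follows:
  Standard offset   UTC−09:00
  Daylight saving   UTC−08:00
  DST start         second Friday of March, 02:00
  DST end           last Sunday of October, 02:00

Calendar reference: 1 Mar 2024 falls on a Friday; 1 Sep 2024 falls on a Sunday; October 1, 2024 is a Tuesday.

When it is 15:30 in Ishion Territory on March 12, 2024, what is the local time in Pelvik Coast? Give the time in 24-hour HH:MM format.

1 March 2024 is a Friday, so the first Friday is March 1 and the fourth is March 22.
1 September 2024 is a Sunday, so the first Monday is September 2 and the third is September 16.
March 12, 2024 is outside the daylight-saving period (22 March – 16 September), so Ishion Territory is on standard time, UTC−04:30.
15:30 Ishion Territory + 4h30m = 20:00 UTC.
1 March 2024 is a Friday, so the first Friday is March 1 and the second is March 8.
1 October 2024 is a Tuesday, so Sundays fall on 6, 13, 20, 27; the last is October 27.
At the standard offset (UTC−09:00), 20:00 UTC − 9h = 11:00 Pelvik Coast standard time.
The standard-time date in Pelvik Coast, March 12, 2024, lies within the daylight-saving period (8 March – 27 October), so Pelvik Coast is on daylight time, UTC−08:00.
20:00 UTC − 8h = 12:00 Pelvik Coast.

12:00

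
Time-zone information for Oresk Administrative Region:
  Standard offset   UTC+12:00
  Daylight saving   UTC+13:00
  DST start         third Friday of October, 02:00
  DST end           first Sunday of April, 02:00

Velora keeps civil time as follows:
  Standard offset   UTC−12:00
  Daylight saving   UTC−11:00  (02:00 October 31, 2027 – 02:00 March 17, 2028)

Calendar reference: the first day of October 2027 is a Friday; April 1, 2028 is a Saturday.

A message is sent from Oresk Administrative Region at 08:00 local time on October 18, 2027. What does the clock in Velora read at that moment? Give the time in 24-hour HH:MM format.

1 October 2027 is a Friday, so the first Friday is October 1 and the third is October 15.
1 April 2028 is a Saturday, so the first Sunday is April 2.
October 18, 2027 lies within the daylight-saving period (15 October 2027 – 2 April 2028), so Oresk Administrative Region is on daylight time, UTC+13:00.
08:00 Oresk Administrative Region − 13h = 19:00 UTC (rolling into the previous day, 17 October 2027).
At the standard offset (UTC−12:00), 19:00 UTC − 12h = 07:00 Velora standard time.
The standard-time date in Velora, October 17, 2027, is outside the daylight-saving period (31 October 2027 – 17 March 2028), so Velora is on standard time, UTC−12:00.
19:00 UTC − 12h = 07:00 Velora.

07:00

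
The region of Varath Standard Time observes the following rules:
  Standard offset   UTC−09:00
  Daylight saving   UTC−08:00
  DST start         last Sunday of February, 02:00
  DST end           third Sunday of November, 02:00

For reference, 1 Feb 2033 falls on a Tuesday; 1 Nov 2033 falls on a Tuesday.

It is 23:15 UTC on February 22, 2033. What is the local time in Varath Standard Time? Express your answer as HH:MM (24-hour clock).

1 February 2033 is a Tuesday, so Sundays fall on 6, 13, 20, 27; the last is February 27.
1 November 2033 is a Tuesday, so the first Sunday is November 6 and the third is November 20.
At the standard offset (UTC−09:00), 23:15 UTC − 9h = 14:15 Varath Standard Time standard time.
The standard-time date in Varath Standard Time, February 22, 2033, is outside the daylight-saving period (27 February – 20 November), so Varath Standard Time is on standard time, UTC−09:00.
23:15 UTC − 9h = 14:15 local.

14:15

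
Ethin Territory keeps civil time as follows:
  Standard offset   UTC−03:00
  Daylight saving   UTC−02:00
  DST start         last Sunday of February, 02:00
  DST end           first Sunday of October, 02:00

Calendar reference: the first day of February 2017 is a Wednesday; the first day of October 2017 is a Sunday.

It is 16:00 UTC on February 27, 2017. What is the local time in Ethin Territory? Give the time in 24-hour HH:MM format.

14:00

1 February 2017 is a Wednesday, so Sundays fall on 5, 12, 19, 26; the last is February 26.
1 October 2017 is a Sunday, so the first Sunday is October 1.
At the standard offset (UTC−03:00), 16:00 UTC − 3h = 13:00 Ethin Territory standard time.
Daylight saving runs 26 February – 1 October; the standard-time date in Ethin Territory, February 27, 2017, is inside that window, so Ethin Territory is at UTC−02:00.
16:00 UTC − 2h = 14:00 local.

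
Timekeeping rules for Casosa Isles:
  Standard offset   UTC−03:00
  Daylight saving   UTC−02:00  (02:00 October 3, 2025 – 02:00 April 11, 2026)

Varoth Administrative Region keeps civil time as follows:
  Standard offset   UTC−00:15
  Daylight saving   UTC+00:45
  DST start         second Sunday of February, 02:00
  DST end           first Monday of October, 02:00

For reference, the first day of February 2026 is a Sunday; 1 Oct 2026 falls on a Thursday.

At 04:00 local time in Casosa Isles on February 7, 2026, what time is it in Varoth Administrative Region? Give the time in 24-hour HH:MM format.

February 7, 2026 falls between 3 October 2025 and 11 April 2026, so daylight saving is in effect and Casosa Isles is at UTC−02:00.
04:00 Casosa Isles + 2h = 06:00 UTC.
1 February 2026 is a Sunday, so the first Sunday is February 1 and the second is February 8.
1 October 2026 is a Thursday, so the first Monday is October 5.
At the standard offset (UTC−00:15), 06:00 UTC − 0h15m = 05:45 Varoth Administrative Region standard time.
The standard-time date in Varoth Administrative Region, February 7, 2026, does not fall between 8 February and 5 October, so daylight saving is not in effect and Varoth Administrative Region is at UTC−00:15.
06:00 UTC − 0h15m = 05:45 Varoth Administrative Region.

05:45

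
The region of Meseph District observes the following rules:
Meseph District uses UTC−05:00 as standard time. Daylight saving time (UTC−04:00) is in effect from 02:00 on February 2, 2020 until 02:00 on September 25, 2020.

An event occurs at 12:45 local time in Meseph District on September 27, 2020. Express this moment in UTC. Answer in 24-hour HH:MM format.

Daylight saving runs 2 February – 25 September; September 27, 2020 is outside that window, so Meseph District is on standard time at UTC−05:00.
12:45 local + 5h = 17:45 UTC.

17:45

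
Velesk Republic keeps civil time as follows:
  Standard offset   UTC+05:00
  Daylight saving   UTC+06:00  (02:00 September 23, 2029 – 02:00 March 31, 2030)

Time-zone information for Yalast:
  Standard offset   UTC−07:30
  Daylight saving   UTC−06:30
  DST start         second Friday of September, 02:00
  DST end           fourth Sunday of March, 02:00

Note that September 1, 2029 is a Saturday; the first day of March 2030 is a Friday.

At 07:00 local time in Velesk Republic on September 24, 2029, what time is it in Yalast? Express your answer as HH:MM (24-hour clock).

September 24, 2029 falls between 23 September 2029 and 31 March 2030, so daylight saving is in effect and Velesk Republic is at UTC+06:00.
07:00 Velesk Republic − 6h = 01:00 UTC.
1 September 2029 is a Saturday, so the first Friday is September 7 and the second is September 14.
1 March 2030 is a Friday, so the first Sunday is March 3 and the fourth is March 24.
At the standard offset (UTC−07:30), 01:00 UTC − 7h30m = 17:30 Yalast standard time (rolling into the previous day, 23 September 2029).
Daylight saving runs 14 September 2029 – 24 March 2030; the standard-time date in Yalast, September 23, 2029, is inside that window, so Yalast is at UTC−06:30.
01:00 UTC − 6h30m = 18:30 Yalast (rolling into the previous day, 23 September 2029).

18:30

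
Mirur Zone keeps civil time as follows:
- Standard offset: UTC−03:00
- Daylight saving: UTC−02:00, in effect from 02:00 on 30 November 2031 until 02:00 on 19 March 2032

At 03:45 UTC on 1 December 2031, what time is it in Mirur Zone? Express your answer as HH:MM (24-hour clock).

At the standard offset (UTC−03:00), 03:45 UTC − 3h = 00:45 Mirur Zone standard time.
The standard-time date in Mirur Zone, 1 December 2031, falls between 30 November 2031 and 19 March 2032, so daylight saving is in effect and Mirur Zone is at UTC−02:00.
03:45 UTC − 2h = 01:45 local.

01:45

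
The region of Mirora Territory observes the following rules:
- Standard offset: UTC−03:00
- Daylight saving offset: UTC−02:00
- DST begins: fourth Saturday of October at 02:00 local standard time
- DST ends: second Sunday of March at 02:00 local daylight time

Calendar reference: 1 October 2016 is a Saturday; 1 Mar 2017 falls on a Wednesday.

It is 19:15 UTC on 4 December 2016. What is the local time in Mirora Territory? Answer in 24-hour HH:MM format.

17:15

1 October 2016 is a Saturday, so the first Saturday is October 1 and the fourth is October 22.
1 March 2017 is a Wednesday, so the first Sunday is March 5 and the second is March 12.
At the standard offset (UTC−03:00), 19:15 UTC − 3h = 16:15 Mirora Territory standard time.
The standard-time date in Mirora Territory, 4 December 2016, lies within the daylight-saving period (22 October 2016 – 12 March 2017), so Mirora Territory is on daylight time, UTC−02:00.
19:15 UTC − 2h = 17:15 local.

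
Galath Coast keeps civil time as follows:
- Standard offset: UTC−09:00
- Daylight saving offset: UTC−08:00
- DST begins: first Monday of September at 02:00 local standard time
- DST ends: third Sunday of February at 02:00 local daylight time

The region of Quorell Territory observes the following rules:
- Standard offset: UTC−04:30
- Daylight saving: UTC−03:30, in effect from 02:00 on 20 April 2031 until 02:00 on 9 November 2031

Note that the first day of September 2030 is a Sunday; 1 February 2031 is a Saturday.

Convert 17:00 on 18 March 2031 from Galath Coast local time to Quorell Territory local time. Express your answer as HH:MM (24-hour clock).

1 September 2030 is a Sunday, so the first Monday is September 2.
1 February 2031 is a Saturday, so the first Sunday is February 2 and the third is February 16.
18 March 2031 does not fall between 2 September 2030 and 16 February 2031, so daylight saving is not in effect and Galath Coast is at UTC−09:00.
17:00 Galath Coast + 9h = 02:00 UTC (rolling into the next day, 19 March 2031).
At the standard offset (UTC−04:30), 02:00 UTC − 4h30m = 21:30 Quorell Territory standard time (rolling into the previous day, 18 March 2031).
The standard-time date in Quorell Territory, 18 March 2031, is outside the daylight-saving period (20 April – 9 November), so Quorell Territory is on standard time, UTC−04:30.
02:00 UTC − 4h30m = 21:30 Quorell Territory (rolling into the previous day, 18 March 2031).

21:30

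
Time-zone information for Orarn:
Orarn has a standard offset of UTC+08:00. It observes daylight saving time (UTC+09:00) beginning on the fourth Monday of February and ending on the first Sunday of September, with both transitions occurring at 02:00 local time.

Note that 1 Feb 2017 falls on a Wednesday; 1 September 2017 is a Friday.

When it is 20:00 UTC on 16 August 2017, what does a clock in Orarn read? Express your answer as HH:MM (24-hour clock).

1 February 2017 is a Wednesday, so the first Monday is February 6 and the fourth is February 27.
1 September 2017 is a Friday, so the first Sunday is September 3.
At the standard offset (UTC+08:00), 20:00 UTC + 8h = 04:00 Orarn standard time (rolling into the next day, 17 August 2017).
The standard-time date in Orarn, 17 August 2017, falls between 27 February and 3 September, so daylight saving is in effect and Orarn is at UTC+09:00.
20:00 UTC + 9h = 05:00 local (rolling into the next day, 17 August 2017).

05:00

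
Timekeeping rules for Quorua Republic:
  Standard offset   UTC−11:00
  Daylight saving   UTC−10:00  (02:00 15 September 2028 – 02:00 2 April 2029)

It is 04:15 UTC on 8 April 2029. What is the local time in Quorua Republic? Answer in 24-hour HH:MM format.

17:15

At the standard offset (UTC−11:00), 04:15 UTC − 11h = 17:15 Quorua Republic standard time (rolling into the previous day, 7 April 2029).
Daylight saving runs 15 September 2028 – 2 April 2029; the standard-time date in Quorua Republic, 7 April 2029, is outside that window, so Quorua Republic is on standard time at UTC−11:00.
04:15 UTC − 11h = 17:15 local (rolling into the previous day, 7 April 2029).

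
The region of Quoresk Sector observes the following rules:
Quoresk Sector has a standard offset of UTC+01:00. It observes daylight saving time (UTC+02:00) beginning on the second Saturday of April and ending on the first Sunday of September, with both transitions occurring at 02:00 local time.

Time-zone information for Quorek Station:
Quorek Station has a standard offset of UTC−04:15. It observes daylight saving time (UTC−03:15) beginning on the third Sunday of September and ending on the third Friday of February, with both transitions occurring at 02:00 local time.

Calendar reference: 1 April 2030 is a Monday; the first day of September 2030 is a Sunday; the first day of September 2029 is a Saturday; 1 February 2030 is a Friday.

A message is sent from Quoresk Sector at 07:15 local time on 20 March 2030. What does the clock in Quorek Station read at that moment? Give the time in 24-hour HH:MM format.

02:00

1 April 2030 is a Monday, so the first Saturday is April 6 and the second is April 13.
1 September 2030 is a Sunday, so the first Sunday is September 1.
20 March 2030 is outside the daylight-saving period (13 April – 1 September), so Quoresk Sector is on standard time, UTC+01:00.
07:15 Quoresk Sector − 1h = 06:15 UTC.
1 September 2029 is a Saturday, so the first Sunday is September 2 and the third is September 16.
1 February 2030 is a Friday, so the first Friday is February 1 and the third is February 15.
At the standard offset (UTC−04:15), 06:15 UTC − 4h15m = 02:00 Quorek Station standard time.
The standard-time date in Quorek Station, 20 March 2030, is outside the daylight-saving period (16 September 2029 – 15 February 2030), so Quorek Station is on standard time, UTC−04:15.
06:15 UTC − 4h15m = 02:00 Quorek Station.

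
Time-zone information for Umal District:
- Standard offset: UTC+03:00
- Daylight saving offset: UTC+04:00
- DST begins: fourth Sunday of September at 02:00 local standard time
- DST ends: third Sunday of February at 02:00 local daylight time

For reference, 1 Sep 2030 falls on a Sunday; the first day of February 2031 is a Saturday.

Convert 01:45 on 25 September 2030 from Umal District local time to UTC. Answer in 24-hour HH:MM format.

21:45

1 September 2030 is a Sunday, so the first Sunday is September 1 and the fourth is September 22.
1 February 2031 is a Saturday, so the first Sunday is February 2 and the third is February 16.
25 September 2030 lies within the daylight-saving period (22 September 2030 – 16 February 2031), so Umal District is on daylight time, UTC+04:00.
01:45 local − 4h = 21:45 UTC (rolling into the previous day, 24 September 2030).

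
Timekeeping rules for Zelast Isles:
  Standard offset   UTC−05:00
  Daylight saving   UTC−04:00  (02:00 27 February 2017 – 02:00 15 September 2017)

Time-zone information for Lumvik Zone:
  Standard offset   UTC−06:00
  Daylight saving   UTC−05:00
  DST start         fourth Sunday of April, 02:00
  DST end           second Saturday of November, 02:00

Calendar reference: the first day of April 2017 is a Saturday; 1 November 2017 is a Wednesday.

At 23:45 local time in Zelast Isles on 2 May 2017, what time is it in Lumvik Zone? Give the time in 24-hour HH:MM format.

2 May 2017 falls between 27 February and 15 September, so daylight saving is in effect and Zelast Isles is at UTC−04:00.
23:45 Zelast Isles + 4h = 03:45 UTC (rolling into the next day, 3 May 2017).
1 April 2017 is a Saturday, so the first Sunday is April 2 and the fourth is April 23.
1 November 2017 is a Wednesday, so the first Saturday is November 4 and the second is November 11.
At the standard offset (UTC−06:00), 03:45 UTC − 6h = 21:45 Lumvik Zone standard time (rolling into the previous day, 2 May 2017).
The standard-time date in Lumvik Zone, 2 May 2017, lies within the daylight-saving period (23 April – 11 November), so Lumvik Zone is on daylight time, UTC−05:00.
03:45 UTC − 5h = 22:45 Lumvik Zone (rolling into the previous day, 2 May 2017).

22:45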